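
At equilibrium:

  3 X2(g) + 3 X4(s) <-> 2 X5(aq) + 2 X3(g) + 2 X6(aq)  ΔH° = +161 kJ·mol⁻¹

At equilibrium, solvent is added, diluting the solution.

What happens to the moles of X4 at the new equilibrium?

decreases

Dilution lowers every aqueous concentration by the same factor. Δn_aq = 4 − 0 = +4, so the system shifts toward the side with more dissolved moles — to the right.
The net shift is to the right. X4 is a reactant, so its amount decreases.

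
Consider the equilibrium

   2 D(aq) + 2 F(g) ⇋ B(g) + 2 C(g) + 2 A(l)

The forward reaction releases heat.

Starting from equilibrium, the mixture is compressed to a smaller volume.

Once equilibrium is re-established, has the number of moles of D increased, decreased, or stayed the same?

Gas moles: reactants 2, products 3 (Δn_gas = +1). Compression shifts the system toward the side with fewer moles of gas — to the left.
The net shift is to the left. D is a reactant, so its amount increases.

increases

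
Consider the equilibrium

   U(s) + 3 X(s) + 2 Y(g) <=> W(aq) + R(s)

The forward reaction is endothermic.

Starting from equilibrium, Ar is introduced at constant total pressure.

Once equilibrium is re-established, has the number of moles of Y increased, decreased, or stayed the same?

increases

Adding inert gas at constant total pressure expands the volume and lowers every reacting partial pressure. With Δn_gas = 0 − 2 = -2, Q moves away from K toward the side with fewer gas moles, so the system shifts toward the side with more gas moles — to the left.
The net shift is to the left. Y is a reactant, so its amount increases.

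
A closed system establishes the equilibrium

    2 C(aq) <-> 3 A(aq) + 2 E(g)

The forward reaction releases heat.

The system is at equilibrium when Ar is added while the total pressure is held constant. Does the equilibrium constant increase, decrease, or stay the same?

unchanged

The equilibrium constant depends only on temperature. This perturbation may move the position of equilibrium, but since T is unchanged, K itself is unchanged.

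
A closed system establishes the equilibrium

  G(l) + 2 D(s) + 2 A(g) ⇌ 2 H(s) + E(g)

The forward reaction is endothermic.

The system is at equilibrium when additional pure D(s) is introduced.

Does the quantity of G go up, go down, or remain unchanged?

D is a pure solid; its activity is 1 regardless of amount, so Q is unaffected — no shift from this change.
No net shift occurs, so the amount of G is unchanged.

unchanged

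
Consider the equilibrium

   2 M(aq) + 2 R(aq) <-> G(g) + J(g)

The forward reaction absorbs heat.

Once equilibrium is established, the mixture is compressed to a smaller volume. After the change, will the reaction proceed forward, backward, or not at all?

left

Gas moles: reactants 0, products 2 (Δn_gas = +2). Compression shifts the system toward the side with fewer moles of gas — to the left.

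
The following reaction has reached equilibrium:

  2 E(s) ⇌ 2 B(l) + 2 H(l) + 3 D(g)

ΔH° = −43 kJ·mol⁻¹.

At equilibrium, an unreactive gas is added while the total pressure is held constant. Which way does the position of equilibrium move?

Adding inert gas at constant total pressure expands the volume and lowers every reacting partial pressure. With Δn_gas = 3 − 0 = +3, Q moves away from K toward the side with fewer gas moles, so the system shifts toward the side with more gas moles — to the right.

right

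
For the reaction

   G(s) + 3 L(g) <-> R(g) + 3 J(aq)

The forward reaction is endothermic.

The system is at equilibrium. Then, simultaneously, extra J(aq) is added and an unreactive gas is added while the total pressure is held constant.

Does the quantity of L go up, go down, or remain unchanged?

increases

Adding J (aq), a product, drives the reaction to the left.
Adding inert gas at constant total pressure expands the volume and lowers every reacting partial pressure. With Δn_gas = 1 − 3 = -2, Q moves away from K toward the side with fewer gas moles, so the system shifts toward the side with more gas moles — to the left.
The net shift is to the left. L is a reactant, so its amount increases.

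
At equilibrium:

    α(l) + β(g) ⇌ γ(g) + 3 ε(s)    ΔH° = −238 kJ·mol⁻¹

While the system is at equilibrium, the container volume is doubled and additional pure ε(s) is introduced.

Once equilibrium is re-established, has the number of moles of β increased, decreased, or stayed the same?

Gas moles: reactants 1, products 1. Δn_gas = 0, so a volume change leaves Q equal to K — no shift from this change.
ε is a pure solid; its activity is 1 regardless of amount, so Q is unaffected — no shift from this change.
No net shift occurs, so the amount of β is unchanged.

unchanged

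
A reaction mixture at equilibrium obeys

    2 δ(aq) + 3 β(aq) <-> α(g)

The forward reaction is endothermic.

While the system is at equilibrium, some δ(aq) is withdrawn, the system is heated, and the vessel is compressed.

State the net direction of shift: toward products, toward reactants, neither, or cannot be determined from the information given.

cannot be determined

Removing δ (aq), a reactant, drives the reaction to the left.
The forward reaction is endothermic. Raising T favours the endothermic direction — shift to the right.
Gas moles: reactants 0, products 1 (Δn_gas = +1). Compression shifts the system toward the side with fewer moles of gas — to the left.
The individual effects push in opposite directions; without quantitative information the net direction cannot be determined.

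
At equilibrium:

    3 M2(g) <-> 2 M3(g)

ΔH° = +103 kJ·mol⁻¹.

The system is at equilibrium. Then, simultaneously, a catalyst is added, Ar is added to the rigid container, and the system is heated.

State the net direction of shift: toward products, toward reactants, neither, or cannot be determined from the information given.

right

A catalyst speeds both forward and reverse rates equally; it changes neither Q nor K — no shift from this change.
At constant volume, adding an inert gas leaves every reacting species' partial pressure unchanged, so Q is unchanged — no shift from this change.
The forward reaction is endothermic. Raising T favours the endothermic direction — shift to the right.
Only the nonzero effect(s) matter; the net shift is to the right.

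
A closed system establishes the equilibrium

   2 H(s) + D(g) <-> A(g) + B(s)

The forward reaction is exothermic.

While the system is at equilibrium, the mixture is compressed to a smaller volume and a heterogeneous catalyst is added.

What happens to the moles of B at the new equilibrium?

unchanged

Gas moles: reactants 1, products 1. Δn_gas = 0, so a volume change leaves Q equal to K — no shift from this change.
A catalyst speeds both forward and reverse rates equally; it changes neither Q nor K — no shift from this change.
No net shift occurs, so the amount of B is unchanged.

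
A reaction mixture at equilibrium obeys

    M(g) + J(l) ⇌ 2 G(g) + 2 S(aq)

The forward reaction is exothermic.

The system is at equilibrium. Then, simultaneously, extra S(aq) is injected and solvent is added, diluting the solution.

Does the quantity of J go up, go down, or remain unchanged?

cannot be determined

Adding S (aq), a product, drives the reaction to the left.
Dilution lowers every aqueous concentration by the same factor. Δn_aq = 2 − 0 = +2, so the system shifts toward the side with more dissolved moles — to the right.
The two effects oppose each other, so the net shift — and hence the change in J — cannot be determined from the given information.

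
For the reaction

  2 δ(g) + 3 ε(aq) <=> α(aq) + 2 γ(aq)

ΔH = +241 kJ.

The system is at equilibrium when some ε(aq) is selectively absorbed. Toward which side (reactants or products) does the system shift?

Removing ε (aq), a reactant, drives the reaction to the left.

left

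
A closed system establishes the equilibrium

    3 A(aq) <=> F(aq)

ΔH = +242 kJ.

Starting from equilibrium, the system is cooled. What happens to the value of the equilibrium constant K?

decreases

K depends on temperature via the van 't Hoff relation. The forward reaction is endothermic, so lowering T decreases K.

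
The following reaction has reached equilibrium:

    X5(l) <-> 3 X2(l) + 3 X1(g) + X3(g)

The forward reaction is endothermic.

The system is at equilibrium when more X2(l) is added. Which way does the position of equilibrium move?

X2 is a pure liquid; its activity is 1 regardless of amount, so Q is unaffected — no shift from this change.

no shift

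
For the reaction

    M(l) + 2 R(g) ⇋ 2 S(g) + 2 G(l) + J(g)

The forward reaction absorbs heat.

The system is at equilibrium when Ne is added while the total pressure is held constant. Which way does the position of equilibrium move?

right

Adding inert gas at constant total pressure expands the volume and lowers every reacting partial pressure. With Δn_gas = 3 − 2 = +1, Q moves away from K toward the side with fewer gas moles, so the system shifts toward the side with more gas moles — to the right.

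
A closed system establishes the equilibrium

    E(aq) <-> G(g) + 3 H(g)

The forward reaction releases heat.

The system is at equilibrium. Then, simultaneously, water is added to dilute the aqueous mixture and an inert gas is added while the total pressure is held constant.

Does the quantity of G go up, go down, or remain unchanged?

cannot be determined

Dilution lowers every aqueous concentration by the same factor. Δn_aq = 0 − 1 = -1, so the system shifts toward the side with more dissolved moles — to the left.
Adding inert gas at constant total pressure expands the volume and lowers every reacting partial pressure. With Δn_gas = 4 − 0 = +4, Q moves away from K toward the side with fewer gas moles, so the system shifts toward the side with more gas moles — to the right.
The two effects oppose each other, so the net shift — and hence the change in G — cannot be determined from the given information.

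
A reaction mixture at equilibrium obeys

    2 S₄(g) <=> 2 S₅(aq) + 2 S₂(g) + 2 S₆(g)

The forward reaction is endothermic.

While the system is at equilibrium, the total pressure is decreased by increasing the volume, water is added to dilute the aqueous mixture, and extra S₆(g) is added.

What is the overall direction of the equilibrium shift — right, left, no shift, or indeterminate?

cannot be determined

Gas moles: reactants 2, products 4 (Δn_gas = +2). Expansion shifts the system toward the side with more moles of gas — to the right.
Dilution lowers every aqueous concentration by the same factor. Δn_aq = 2 − 0 = +2, so the system shifts toward the side with more dissolved moles — to the right.
Adding S₆ (g), a product, drives the reaction to the left.
The individual effects push in opposite directions; without quantitative information the net direction cannot be determined.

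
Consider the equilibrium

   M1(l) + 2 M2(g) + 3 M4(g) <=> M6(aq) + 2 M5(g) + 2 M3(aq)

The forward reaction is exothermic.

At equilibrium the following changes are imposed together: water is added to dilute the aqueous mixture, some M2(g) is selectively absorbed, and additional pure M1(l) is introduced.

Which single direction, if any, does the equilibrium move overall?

Dilution lowers every aqueous concentration by the same factor. Δn_aq = 3 − 0 = +3, so the system shifts toward the side with more dissolved moles — to the right.
Removing M2 (g), a reactant, drives the reaction to the left.
M1 is a pure liquid; its activity is 1 regardless of amount, so Q is unaffected — no shift from this change.
The individual effects push in opposite directions; without quantitative information the net direction cannot be determined.

cannot be determined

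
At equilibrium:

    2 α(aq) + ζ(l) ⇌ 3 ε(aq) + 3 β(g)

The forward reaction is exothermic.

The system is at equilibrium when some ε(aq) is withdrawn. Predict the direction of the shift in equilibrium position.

Removing ε (aq), a product, drives the reaction to the right.

right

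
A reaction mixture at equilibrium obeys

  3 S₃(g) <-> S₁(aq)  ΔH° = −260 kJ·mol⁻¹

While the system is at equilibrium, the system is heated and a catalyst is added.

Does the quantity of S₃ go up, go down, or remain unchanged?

The forward reaction is exothermic. Raising T favours the endothermic direction — shift to the left.
A catalyst speeds both forward and reverse rates equally; it changes neither Q nor K — no shift from this change.
The net shift is to the left. S₃ is a reactant, so its amount increases.

increases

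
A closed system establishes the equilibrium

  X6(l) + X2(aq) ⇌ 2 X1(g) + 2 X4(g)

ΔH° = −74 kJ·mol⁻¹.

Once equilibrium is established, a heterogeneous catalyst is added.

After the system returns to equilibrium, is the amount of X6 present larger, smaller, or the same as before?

A catalyst speeds both forward and reverse rates equally; it changes neither Q nor K — no shift from this change.
No net shift occurs, so the amount of X6 is unchanged.

unchanged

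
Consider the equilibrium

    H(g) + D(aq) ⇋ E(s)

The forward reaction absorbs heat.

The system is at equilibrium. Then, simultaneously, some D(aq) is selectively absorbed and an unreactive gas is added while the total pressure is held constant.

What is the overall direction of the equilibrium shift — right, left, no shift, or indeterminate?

left

Removing D (aq), a reactant, drives the reaction to the left.
Adding inert gas at constant total pressure expands the volume and lowers every reacting partial pressure. With Δn_gas = 0 − 1 = -1, Q moves away from K toward the side with fewer gas moles, so the system shifts toward the side with more gas moles — to the left.
All effects act in the same direction — net shift to the left.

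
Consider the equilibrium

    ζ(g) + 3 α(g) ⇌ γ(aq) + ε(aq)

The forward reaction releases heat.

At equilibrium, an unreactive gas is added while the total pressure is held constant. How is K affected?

The equilibrium constant depends only on temperature. This perturbation may move the position of equilibrium, but since T is unchanged, K itself is unchanged.

unchanged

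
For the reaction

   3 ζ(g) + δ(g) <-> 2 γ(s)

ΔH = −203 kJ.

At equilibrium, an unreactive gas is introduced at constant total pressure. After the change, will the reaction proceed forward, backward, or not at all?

left

Adding inert gas at constant total pressure expands the volume and lowers every reacting partial pressure. With Δn_gas = 0 − 4 = -4, Q moves away from K toward the side with fewer gas moles, so the system shifts toward the side with more gas moles — to the left.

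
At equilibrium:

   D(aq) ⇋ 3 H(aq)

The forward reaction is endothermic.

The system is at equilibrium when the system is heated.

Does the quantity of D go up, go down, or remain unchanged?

The forward reaction is endothermic. Raising T favours the endothermic direction — shift to the right.
The net shift is to the right. D is a reactant, so its amount decreases.

decreases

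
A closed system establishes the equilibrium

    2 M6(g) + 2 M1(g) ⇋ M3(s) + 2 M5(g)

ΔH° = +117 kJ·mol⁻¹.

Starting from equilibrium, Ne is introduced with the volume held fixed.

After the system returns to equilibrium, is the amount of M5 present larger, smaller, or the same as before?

unchanged

At constant volume, adding an inert gas leaves every reacting species' partial pressure unchanged, so Q is unchanged — no shift from this change.
No net shift occurs, so the amount of M5 is unchanged.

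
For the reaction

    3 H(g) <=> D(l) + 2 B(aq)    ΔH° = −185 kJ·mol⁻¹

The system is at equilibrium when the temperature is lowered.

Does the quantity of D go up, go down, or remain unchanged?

The forward reaction is exothermic. Lowering T favours the exothermic direction — shift to the right.
The net shift is to the right. D is a product, so its amount increases.

increases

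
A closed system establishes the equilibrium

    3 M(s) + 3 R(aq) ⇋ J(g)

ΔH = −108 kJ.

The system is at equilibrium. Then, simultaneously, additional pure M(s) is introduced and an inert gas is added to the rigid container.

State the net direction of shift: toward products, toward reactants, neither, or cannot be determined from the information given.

M is a pure solid; its activity is 1 regardless of amount, so Q is unaffected — no shift from this change.
At constant volume, adding an inert gas leaves every reacting species' partial pressure unchanged, so Q is unchanged — no shift from this change.
None of the changes alters Q relative to K, so there is no net shift.

no shift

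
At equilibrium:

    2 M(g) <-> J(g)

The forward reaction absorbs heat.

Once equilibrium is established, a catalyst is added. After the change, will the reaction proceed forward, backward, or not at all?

A catalyst speeds both forward and reverse rates equally; it changes neither Q nor K — no shift from this change.

no shift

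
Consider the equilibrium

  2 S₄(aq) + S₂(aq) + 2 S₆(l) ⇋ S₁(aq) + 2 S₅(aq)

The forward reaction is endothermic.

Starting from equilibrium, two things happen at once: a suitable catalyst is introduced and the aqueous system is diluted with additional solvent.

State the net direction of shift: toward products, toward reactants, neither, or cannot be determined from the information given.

no shift

A catalyst speeds both forward and reverse rates equally; it changes neither Q nor K — no shift from this change.
Dilution scales every aqueous concentration by the same factor. Δn_aq = 3 − 3 = 0, so Q is unchanged — no shift.
None of the changes alters Q relative to K, so there is no net shift.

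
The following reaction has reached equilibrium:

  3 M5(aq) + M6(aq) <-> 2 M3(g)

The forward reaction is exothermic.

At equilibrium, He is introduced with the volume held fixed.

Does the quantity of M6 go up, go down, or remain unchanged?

At constant volume, adding an inert gas leaves every reacting species' partial pressure unchanged, so Q is unchanged — no shift from this change.
No net shift occurs, so the amount of M6 is unchanged.

unchanged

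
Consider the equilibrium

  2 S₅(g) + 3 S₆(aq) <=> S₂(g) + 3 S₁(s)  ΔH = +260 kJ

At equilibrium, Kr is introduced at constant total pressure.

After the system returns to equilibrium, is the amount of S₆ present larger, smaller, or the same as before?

Adding inert gas at constant total pressure expands the volume and lowers every reacting partial pressure. With Δn_gas = 1 − 2 = -1, Q moves away from K toward the side with fewer gas moles, so the system shifts toward the side with more gas moles — to the left.
The net shift is to the left. S₆ is a reactant, so its amount increases.

increases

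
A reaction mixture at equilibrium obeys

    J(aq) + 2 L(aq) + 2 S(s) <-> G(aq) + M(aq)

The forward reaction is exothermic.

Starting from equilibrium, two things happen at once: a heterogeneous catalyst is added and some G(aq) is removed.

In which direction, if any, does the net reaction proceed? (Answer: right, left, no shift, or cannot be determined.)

right

A catalyst speeds both forward and reverse rates equally; it changes neither Q nor K — no shift from this change.
Removing G (aq), a product, drives the reaction to the right.
Only the nonzero effect(s) matter; the net shift is to the right.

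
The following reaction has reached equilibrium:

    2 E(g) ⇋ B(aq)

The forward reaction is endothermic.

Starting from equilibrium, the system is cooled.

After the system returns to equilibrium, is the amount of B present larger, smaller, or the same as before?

decreases

The forward reaction is endothermic. Lowering T favours the exothermic direction — shift to the left.
The net shift is to the left. B is a product, so its amount decreases.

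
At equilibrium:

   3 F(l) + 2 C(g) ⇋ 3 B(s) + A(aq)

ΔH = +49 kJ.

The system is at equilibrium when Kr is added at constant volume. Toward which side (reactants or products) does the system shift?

no shift

At constant volume, adding an inert gas leaves every reacting species' partial pressure unchanged, so Q is unchanged — no shift from this change.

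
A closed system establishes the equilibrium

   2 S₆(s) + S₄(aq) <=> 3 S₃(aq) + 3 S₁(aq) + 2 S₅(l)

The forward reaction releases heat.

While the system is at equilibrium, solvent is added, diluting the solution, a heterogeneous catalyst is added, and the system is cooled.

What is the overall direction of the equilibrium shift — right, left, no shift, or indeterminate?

Dilution lowers every aqueous concentration by the same factor. Δn_aq = 6 − 1 = +5, so the system shifts toward the side with more dissolved moles — to the right.
A catalyst speeds both forward and reverse rates equally; it changes neither Q nor K — no shift from this change.
The forward reaction is exothermic. Lowering T favours the exothermic direction — shift to the right.
Only the nonzero effect(s) matter; the net shift is to the right.

right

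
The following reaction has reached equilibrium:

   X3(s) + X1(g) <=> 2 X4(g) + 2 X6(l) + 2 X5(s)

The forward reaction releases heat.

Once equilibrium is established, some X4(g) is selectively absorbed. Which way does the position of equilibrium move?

right

Removing X4 (g), a product, drives the reaction to the right.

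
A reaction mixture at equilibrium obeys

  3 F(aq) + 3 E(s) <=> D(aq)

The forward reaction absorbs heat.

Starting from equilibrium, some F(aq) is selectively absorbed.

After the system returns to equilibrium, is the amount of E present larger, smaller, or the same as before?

increases

Removing F (aq), a reactant, drives the reaction to the left.
The net shift is to the left. E is a reactant, so its amount increases.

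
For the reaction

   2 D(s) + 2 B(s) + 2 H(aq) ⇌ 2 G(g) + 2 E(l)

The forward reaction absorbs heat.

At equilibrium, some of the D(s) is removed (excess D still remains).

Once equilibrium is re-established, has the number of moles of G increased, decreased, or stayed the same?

unchanged

D is a pure solid; its activity is 1 regardless of amount, so Q is unaffected — no shift from this change.
No net shift occurs, so the amount of G is unchanged.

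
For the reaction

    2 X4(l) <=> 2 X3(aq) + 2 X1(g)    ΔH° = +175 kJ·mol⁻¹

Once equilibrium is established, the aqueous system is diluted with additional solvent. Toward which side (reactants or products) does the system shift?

right

Dilution lowers every aqueous concentration by the same factor. Δn_aq = 2 − 0 = +2, so the system shifts toward the side with more dissolved moles — to the right.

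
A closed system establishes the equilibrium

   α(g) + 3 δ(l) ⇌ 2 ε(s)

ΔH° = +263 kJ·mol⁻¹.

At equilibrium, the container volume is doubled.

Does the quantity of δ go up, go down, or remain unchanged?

Gas moles: reactants 1, products 0 (Δn_gas = -1). Expansion shifts the system toward the side with more moles of gas — to the left.
The net shift is to the left. δ is a reactant, so its amount increases.

increases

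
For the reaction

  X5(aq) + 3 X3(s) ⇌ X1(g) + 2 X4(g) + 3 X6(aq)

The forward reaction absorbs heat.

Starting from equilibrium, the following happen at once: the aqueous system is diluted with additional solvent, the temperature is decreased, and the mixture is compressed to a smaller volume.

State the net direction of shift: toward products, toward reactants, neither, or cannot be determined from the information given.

Dilution lowers every aqueous concentration by the same factor. Δn_aq = 3 − 1 = +2, so the system shifts toward the side with more dissolved moles — to the right.
The forward reaction is endothermic. Lowering T favours the exothermic direction — shift to the left.
Gas moles: reactants 0, products 3 (Δn_gas = +3). Compression shifts the system toward the side with fewer moles of gas — to the left.
The individual effects push in opposite directions; without quantitative information the net direction cannot be determined.

cannot be determined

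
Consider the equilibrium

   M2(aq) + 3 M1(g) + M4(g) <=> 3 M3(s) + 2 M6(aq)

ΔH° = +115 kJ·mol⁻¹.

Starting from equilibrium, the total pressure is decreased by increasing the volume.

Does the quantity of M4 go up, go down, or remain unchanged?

Gas moles: reactants 4, products 0 (Δn_gas = -4). Expansion shifts the system toward the side with more moles of gas — to the left.
The net shift is to the left. M4 is a reactant, so its amount increases.

increases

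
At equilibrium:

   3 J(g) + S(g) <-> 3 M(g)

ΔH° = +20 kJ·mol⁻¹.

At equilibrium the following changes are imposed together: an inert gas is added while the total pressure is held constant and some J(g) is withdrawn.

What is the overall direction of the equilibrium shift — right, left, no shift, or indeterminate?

left

Adding inert gas at constant total pressure expands the volume and lowers every reacting partial pressure. With Δn_gas = 3 − 4 = -1, Q moves away from K toward the side with fewer gas moles, so the system shifts toward the side with more gas moles — to the left.
Removing J (g), a reactant, drives the reaction to the left.
All effects act in the same direction — net shift to the left.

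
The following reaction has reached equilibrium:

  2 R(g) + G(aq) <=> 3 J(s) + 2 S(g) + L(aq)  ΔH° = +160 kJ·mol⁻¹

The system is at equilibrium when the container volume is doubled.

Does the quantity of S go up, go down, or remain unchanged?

unchanged

Gas moles: reactants 2, products 2. Δn_gas = 0, so a volume change leaves Q equal to K — no shift from this change.
No net shift occurs, so the amount of S is unchanged.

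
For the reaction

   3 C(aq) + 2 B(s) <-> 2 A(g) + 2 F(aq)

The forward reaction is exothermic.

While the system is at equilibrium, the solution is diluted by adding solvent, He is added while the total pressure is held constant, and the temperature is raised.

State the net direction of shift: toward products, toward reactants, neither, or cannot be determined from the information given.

Dilution lowers every aqueous concentration by the same factor. Δn_aq = 2 − 3 = -1, so the system shifts toward the side with more dissolved moles — to the left.
Adding inert gas at constant total pressure expands the volume and lowers every reacting partial pressure. With Δn_gas = 2 − 0 = +2, Q moves away from K toward the side with fewer gas moles, so the system shifts toward the side with more gas moles — to the right.
The forward reaction is exothermic. Raising T favours the endothermic direction — shift to the left.
The individual effects push in opposite directions; without quantitative information the net direction cannot be determined.

cannot be determined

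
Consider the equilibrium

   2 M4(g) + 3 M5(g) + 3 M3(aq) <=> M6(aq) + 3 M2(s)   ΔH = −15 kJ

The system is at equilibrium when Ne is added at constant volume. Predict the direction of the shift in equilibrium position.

no shift

At constant volume, adding an inert gas leaves every reacting species' partial pressure unchanged, so Q is unchanged — no shift from this change.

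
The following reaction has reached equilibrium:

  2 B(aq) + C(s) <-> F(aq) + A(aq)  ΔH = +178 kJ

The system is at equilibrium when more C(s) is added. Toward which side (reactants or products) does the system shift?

C is a pure solid; its activity is 1 regardless of amount, so Q is unaffected — no shift from this change.

no shift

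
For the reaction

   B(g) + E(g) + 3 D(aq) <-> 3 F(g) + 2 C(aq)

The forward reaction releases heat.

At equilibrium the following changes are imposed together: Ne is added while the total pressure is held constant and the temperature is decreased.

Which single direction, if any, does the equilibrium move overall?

Adding inert gas at constant total pressure expands the volume and lowers every reacting partial pressure. With Δn_gas = 3 − 2 = +1, Q moves away from K toward the side with fewer gas moles, so the system shifts toward the side with more gas moles — to the right.
The forward reaction is exothermic. Lowering T favours the exothermic direction — shift to the right.
All effects act in the same direction — net shift to the right.

right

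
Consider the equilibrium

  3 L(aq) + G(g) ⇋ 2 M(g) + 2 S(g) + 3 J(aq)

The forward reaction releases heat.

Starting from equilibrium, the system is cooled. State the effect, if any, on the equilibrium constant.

K depends on temperature via the van 't Hoff relation. The forward reaction is exothermic, so lowering T increases K.

increases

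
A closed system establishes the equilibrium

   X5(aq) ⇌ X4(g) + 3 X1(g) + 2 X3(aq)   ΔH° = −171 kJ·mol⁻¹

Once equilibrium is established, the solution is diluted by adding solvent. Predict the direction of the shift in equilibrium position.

right

Dilution lowers every aqueous concentration by the same factor. Δn_aq = 2 − 1 = +1, so the system shifts toward the side with more dissolved moles — to the right.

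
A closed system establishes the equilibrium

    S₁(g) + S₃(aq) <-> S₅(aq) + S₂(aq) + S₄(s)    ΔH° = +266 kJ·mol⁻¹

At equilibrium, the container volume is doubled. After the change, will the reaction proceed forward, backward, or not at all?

left

Gas moles: reactants 1, products 0 (Δn_gas = -1). Expansion shifts the system toward the side with more moles of gas — to the left.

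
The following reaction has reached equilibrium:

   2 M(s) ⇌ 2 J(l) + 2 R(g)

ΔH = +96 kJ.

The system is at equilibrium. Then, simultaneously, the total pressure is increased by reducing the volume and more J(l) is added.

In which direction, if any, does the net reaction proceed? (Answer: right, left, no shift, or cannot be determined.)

left

Gas moles: reactants 0, products 2 (Δn_gas = +2). Compression shifts the system toward the side with fewer moles of gas — to the left.
J is a pure liquid; its activity is 1 regardless of amount, so Q is unaffected — no shift from this change.
Only the nonzero effect(s) matter; the net shift is to the left.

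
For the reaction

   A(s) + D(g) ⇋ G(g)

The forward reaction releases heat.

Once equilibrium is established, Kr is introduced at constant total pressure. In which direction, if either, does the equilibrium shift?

no shift

Adding inert gas at constant total pressure expands the volume, scaling every reacting partial pressure by the same factor. Δn_gas = 1 − 1 = 0, so Q is unchanged — no shift.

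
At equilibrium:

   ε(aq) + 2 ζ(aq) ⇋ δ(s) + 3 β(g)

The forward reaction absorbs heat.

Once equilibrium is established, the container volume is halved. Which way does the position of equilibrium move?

left

Gas moles: reactants 0, products 3 (Δn_gas = +3). Compression shifts the system toward the side with fewer moles of gas — to the left.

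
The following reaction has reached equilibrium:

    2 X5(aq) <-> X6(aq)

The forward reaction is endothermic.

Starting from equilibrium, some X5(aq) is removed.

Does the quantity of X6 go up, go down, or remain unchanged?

decreases

Removing X5 (aq), a reactant, drives the reaction to the left.
The net shift is to the left. X6 is a product, so its amount decreases.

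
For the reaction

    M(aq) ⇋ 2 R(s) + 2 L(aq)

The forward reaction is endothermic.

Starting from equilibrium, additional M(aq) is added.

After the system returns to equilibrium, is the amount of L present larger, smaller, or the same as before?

increases

Adding M (aq), a reactant, drives the reaction to the right.
The net shift is to the right. L is a product, so its amount increases.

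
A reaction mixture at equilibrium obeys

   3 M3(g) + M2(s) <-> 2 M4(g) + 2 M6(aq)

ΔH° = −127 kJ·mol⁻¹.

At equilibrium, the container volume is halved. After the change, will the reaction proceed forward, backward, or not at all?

right

Gas moles: reactants 3, products 2 (Δn_gas = -1). Compression shifts the system toward the side with fewer moles of gas — to the right.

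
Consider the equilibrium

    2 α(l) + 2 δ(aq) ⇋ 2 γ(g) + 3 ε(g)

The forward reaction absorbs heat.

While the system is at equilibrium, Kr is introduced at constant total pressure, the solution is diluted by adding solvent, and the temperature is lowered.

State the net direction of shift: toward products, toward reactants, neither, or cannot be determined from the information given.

cannot be determined

Adding inert gas at constant total pressure expands the volume and lowers every reacting partial pressure. With Δn_gas = 5 − 0 = +5, Q moves away from K toward the side with fewer gas moles, so the system shifts toward the side with more gas moles — to the right.
Dilution lowers every aqueous concentration by the same factor. Δn_aq = 0 − 2 = -2, so the system shifts toward the side with more dissolved moles — to the left.
The forward reaction is endothermic. Lowering T favours the exothermic direction — shift to the left.
The individual effects push in opposite directions; without quantitative information the net direction cannot be determined.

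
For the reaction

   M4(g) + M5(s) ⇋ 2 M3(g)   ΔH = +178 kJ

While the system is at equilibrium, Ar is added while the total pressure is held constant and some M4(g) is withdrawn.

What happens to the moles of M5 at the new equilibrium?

Adding inert gas at constant total pressure expands the volume and lowers every reacting partial pressure. With Δn_gas = 2 − 1 = +1, Q moves away from K toward the side with fewer gas moles, so the system shifts toward the side with more gas moles — to the right.
Removing M4 (g), a reactant, drives the reaction to the left.
The two effects oppose each other, so the net shift — and hence the change in M5 — cannot be determined from the given information.

cannot be determined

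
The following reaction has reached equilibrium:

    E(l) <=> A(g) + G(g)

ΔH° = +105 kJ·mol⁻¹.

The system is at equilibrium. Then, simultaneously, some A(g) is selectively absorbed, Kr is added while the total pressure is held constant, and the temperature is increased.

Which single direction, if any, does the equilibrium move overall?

Removing A (g), a product, drives the reaction to the right.
Adding inert gas at constant total pressure expands the volume and lowers every reacting partial pressure. With Δn_gas = 2 − 0 = +2, Q moves away from K toward the side with fewer gas moles, so the system shifts toward the side with more gas moles — to the right.
The forward reaction is endothermic. Raising T favours the endothermic direction — shift to the right.
All effects act in the same direction — net shift to the right.

right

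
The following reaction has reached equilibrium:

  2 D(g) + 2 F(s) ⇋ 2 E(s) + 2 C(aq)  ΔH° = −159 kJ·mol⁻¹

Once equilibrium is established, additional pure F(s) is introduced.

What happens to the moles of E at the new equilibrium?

F is a pure solid; its activity is 1 regardless of amount, so Q is unaffected — no shift from this change.
No net shift occurs, so the amount of E is unchanged.

unchanged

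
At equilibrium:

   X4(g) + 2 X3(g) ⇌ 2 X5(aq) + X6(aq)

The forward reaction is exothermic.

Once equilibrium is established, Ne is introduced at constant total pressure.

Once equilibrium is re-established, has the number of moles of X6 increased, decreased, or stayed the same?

Adding inert gas at constant total pressure expands the volume and lowers every reacting partial pressure. With Δn_gas = 0 − 3 = -3, Q moves away from K toward the side with fewer gas moles, so the system shifts toward the side with more gas moles — to the left.
The net shift is to the left. X6 is a product, so its amount decreases.

decreases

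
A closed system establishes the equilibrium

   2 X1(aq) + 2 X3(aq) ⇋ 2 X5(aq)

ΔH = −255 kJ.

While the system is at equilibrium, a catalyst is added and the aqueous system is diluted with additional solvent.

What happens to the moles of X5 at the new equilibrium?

A catalyst speeds both forward and reverse rates equally; it changes neither Q nor K — no shift from this change.
Dilution lowers every aqueous concentration by the same factor. Δn_aq = 2 − 4 = -2, so the system shifts toward the side with more dissolved moles — to the left.
The net shift is to the left. X5 is a product, so its amount decreases.

decreases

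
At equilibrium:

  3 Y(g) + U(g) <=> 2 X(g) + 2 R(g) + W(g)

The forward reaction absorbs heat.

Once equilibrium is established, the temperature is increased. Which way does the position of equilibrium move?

right

The forward reaction is endothermic. Raising T favours the endothermic direction — shift to the right.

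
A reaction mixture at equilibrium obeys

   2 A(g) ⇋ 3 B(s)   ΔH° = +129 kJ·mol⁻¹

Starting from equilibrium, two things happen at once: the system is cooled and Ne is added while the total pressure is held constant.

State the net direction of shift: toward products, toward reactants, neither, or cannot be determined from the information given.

left

The forward reaction is endothermic. Lowering T favours the exothermic direction — shift to the left.
Adding inert gas at constant total pressure expands the volume and lowers every reacting partial pressure. With Δn_gas = 0 − 2 = -2, Q moves away from K toward the side with fewer gas moles, so the system shifts toward the side with more gas moles — to the left.
All effects act in the same direction — net shift to the left.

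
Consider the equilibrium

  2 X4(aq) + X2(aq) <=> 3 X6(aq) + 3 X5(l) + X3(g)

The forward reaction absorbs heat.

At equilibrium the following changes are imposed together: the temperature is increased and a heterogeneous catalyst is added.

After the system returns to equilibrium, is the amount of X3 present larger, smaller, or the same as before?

The forward reaction is endothermic. Raising T favours the endothermic direction — shift to the right.
A catalyst speeds both forward and reverse rates equally; it changes neither Q nor K — no shift from this change.
The net shift is to the right. X3 is a product, so its amount increases.

increases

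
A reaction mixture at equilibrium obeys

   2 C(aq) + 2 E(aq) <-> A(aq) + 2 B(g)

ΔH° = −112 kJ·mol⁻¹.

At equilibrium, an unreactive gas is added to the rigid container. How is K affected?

The equilibrium constant depends only on temperature. This perturbation changes neither the position of equilibrium nor K.

unchanged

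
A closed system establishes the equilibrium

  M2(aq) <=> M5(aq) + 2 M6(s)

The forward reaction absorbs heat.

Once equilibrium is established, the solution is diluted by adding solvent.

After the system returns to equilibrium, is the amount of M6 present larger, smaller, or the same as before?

unchanged

Dilution scales every aqueous concentration by the same factor. Δn_aq = 1 − 1 = 0, so Q is unchanged — no shift.
No net shift occurs, so the amount of M6 is unchanged.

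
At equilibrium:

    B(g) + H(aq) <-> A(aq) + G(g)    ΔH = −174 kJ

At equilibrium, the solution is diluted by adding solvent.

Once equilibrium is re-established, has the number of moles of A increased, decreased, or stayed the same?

unchanged

Dilution scales every aqueous concentration by the same factor. Δn_aq = 1 − 1 = 0, so Q is unchanged — no shift.
No net shift occurs, so the amount of A is unchanged.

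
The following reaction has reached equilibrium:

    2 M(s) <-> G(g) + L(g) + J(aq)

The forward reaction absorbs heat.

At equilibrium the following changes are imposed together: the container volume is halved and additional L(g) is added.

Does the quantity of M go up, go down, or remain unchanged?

Gas moles: reactants 0, products 2 (Δn_gas = +2). Compression shifts the system toward the side with fewer moles of gas — to the left.
Adding L (g), a product, drives the reaction to the left.
The net shift is to the left. M is a reactant, so its amount increases.

increases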